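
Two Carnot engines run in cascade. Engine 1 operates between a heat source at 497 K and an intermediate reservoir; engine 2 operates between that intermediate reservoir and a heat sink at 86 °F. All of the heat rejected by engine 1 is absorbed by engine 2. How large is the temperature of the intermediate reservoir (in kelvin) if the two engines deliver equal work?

T_m ≈ 400 K

T_C = 86 °F → (86 − 32) × 5/9 = 30.00 °C = 303.15 K.
For reversible stages Q_m = Q_H·(T_m/T_H). Setting W₁ = Q_H(1 − T_m/T_H) equal to W₂ = Q_m(1 − T_C/T_m) = Q_H·(T_m − T_C)/T_H gives T_H − T_m = T_m − T_C, so T_m = (T_H + T_C)/2 = (497.00 + 303.15)/2 = 400 K.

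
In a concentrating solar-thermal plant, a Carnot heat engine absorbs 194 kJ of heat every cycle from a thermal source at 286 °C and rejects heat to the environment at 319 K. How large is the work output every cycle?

W ≈ 83.32 kJ

T_H = 286 °C → 286 + 273.15 = 559.15 K.
Carnot efficiency: η = 1 − T_C/T_H = 1 − 319.00/559.15 = 0.4295.
W = η·Q_H = 0.4295 × 194 = 83.32 kJ.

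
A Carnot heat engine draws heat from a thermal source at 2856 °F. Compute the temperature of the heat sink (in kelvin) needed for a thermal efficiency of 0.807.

T_H = 2856 °F → (2856 − 32) × 5/9 = 1568.89 °C = 1842.04 K.
From η = 1 − T_C/T_H, T_C = T_H·(1 − η) = 1842.04 × (1 − 0.807) = 356 K.

T_C ≈ 356 K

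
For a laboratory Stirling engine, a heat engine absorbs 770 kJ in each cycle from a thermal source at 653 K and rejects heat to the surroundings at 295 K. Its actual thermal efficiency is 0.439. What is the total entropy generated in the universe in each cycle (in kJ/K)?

W = η·Q_H = 0.439 × 770 = 338.0 kJ, so Q_C = Q_H − W = 432.0 kJ.
Entropy balance on the reservoirs: −Q_H/T_H = -1.179 kJ/K, +Q_C/T_C = 1.464 kJ/K.
ΔS_univ = −Q_H/T_H + Q_C/T_C = 0.285 kJ/K (> 0, since η = 0.439 < η_Carnot = 0.548).

ΔS_univ ≈ 0.285 kJ/K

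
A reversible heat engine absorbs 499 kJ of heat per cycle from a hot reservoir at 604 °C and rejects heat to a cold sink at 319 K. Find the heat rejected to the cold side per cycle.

T_H = 604 °C → 604 + 273.15 = 877.15 K.
The Carnot efficiency is η = 1 − T_C/T_H = 1 − 319.00/877.15 = 0.6363.
For a reversible cycle Q_C/Q_H = T_C/T_H, so Q_C = 499 × 319.00/877.15 = 181.5 kJ.

Q_C ≈ 181.5 kJ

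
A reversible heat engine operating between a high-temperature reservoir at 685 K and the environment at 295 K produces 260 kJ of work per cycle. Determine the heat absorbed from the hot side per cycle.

Q_H ≈ 456.7 kJ

Carnot efficiency: η = 1 − T_C/T_H = 1 − 295.00/685.00 = 0.5693.
Q_H = W/η = 260/0.5693 = 456.7 kJ.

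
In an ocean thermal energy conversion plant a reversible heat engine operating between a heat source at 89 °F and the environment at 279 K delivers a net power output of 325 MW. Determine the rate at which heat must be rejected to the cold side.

Q̇_C ≈ 3510 MW

T_H = 89 °F → (89 − 32) × 5/9 = 31.67 °C = 304.82 K.
Since the cycle is reversible, η = 1 − T_C/T_H = 1 − 279.00/304.82 = 0.0847.
Since Q_C/Q_H = T_C/T_H and Q_H = W/η, Q_C = W·T_C/(T_H − T_C) = 325 × 279.00/25.82 = 3510 MW.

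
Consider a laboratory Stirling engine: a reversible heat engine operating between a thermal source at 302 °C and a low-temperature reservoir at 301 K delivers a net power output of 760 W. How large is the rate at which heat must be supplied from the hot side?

Q̇_H ≈ 1594 W

T_H = 302 °C → 302 + 273.15 = 575.15 K.
The Carnot efficiency is η = 1 − T_C/T_H = 1 − 301.00/575.15 = 0.4767.
Q_H = W/η = 760/0.4767 = 1594 W.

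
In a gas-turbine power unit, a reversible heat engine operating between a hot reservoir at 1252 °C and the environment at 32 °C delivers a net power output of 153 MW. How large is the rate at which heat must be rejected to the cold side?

T_H = 1252 °C → 1252 + 273.15 = 1525.15 K.
T_C = 32 °C → 32 + 273.15 = 305.15 K.
Carnot efficiency: η = 1 − T_C/T_H = 1 − 305.15/1525.15 = 0.7999.
Since Q_C/Q_H = T_C/T_H and Q_H = W/η, Q_C = W·T_C/(T_H − T_C) = 153 × 305.15/1220.00 = 38.3 MW.

Q̇_C ≈ 38.3 MW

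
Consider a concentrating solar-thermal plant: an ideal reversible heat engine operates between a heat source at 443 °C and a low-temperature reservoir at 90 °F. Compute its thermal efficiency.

T_H = 443 °C → 443 + 273.15 = 716.15 K.
T_C = 90 °F → (90 − 32) × 5/9 = 32.22 °C = 305.37 K.
η_rev = 1 − T_C/T_H = 1 − 305.37/716.15 = 0.574.

η ≈ 0.574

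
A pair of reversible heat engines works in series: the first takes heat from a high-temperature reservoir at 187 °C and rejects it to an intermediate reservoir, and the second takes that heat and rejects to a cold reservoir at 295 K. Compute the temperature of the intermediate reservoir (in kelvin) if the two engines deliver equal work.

T_H = 187 °C → 187 + 273.15 = 460.15 K.
For reversible stages Q_m = Q_H·(T_m/T_H). Setting W₁ = Q_H(1 − T_m/T_H) equal to W₂ = Q_m(1 − T_C/T_m) = Q_H·(T_m − T_C)/T_H gives T_H − T_m = T_m − T_C, so T_m = (T_H + T_C)/2 = (460.15 + 295.00)/2 = 377.6 K.

T_m ≈ 377.6 K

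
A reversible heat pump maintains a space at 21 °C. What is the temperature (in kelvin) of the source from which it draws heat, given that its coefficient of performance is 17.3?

T_H = 21 °C → 21 + 273.15 = 294.15 K.
COP_HP = T_H/(T_H − T_C) ⇒ T_C = T_H·(COP_HP − 1)/COP_HP = 294.15 × (17.3 − 1)/17.3 = 277 K.

T_C ≈ 277 K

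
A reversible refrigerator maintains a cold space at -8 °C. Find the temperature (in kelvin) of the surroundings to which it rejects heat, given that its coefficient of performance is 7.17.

T_C = -8 °C → -8 + 273.15 = 265.15 K.
COP_R = T_C/(T_H − T_C) ⇒ T_H = T_C·(1 + 1/COP_R) = 265.15 × (1 + 1/7.17) = 302 K.

T_H ≈ 302 K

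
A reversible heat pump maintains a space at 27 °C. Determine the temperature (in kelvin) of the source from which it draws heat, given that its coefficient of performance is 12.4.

T_C ≈ 275.9 K

T_H = 27 °C → 27 + 273.15 = 300.15 K.
COP_HP = T_H/(T_H − T_C) ⇒ T_C = T_H·(COP_HP − 1)/COP_HP = 300.15 × (12.4 − 1)/12.4 = 275.9 K.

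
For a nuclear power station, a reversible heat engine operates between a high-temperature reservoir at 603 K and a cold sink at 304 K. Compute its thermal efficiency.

The Carnot efficiency is η = 1 − T_C/T_H = 1 − 304.00/603.00 = 0.4959.

η ≈ 0.4959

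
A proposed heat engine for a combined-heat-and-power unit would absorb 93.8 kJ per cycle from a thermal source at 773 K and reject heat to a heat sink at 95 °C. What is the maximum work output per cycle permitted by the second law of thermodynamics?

T_C = 95 °C → 95 + 273.15 = 368.15 K.
The upper bound on efficiency is η_max = 1 − T_C/T_H = 1 − 368.15/773.00 = 0.5237.
W_max = η_max · Q_H = 0.5237 × 93.8 = 49.1 kJ.

W_max ≈ 49.1 kJ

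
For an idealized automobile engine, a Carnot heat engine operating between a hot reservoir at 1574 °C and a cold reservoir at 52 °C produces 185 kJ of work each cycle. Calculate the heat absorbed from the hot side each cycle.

Q_H ≈ 225 kJ

T_H = 1574 °C → 1574 + 273.15 = 1847.15 K.
T_C = 52 °C → 52 + 273.15 = 325.15 K.
The Carnot efficiency is η = 1 − T_C/T_H = 1 − 325.15/1847.15 = 0.8240.
Q_H = W/η = 185/0.8240 = 225 kJ.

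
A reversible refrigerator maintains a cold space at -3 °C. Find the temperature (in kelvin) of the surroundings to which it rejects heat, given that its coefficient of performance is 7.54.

T_C = -3 °C → -3 + 273.15 = 270.15 K.
COP_R = T_C/(T_H − T_C) ⇒ T_H = T_C·(1 + 1/COP_R) = 270.15 × (1 + 1/7.54) = 306 K.

T_H ≈ 306 K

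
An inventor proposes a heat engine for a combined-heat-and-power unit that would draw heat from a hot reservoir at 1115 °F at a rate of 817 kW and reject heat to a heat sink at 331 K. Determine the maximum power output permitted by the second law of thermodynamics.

Ẇ_max ≈ 508 kW

T_H = 1115 °F → (1115 − 32) × 5/9 = 601.67 °C = 874.82 K.
The second-law ceiling is the Carnot efficiency, η_max = 1 − T_C/T_H = 1 − 331.00/874.82 = 0.6216.
W_max = η_max · Q_H = 0.6216 × 817 = 508 kW.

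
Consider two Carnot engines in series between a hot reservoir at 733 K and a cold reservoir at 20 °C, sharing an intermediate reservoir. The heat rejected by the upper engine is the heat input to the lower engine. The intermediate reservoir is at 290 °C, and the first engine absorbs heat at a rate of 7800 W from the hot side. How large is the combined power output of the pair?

T_C = 20 °C → 20 + 273.15 = 293.15 K.
Two reversible stages in series are equivalent to a single Carnot engine between T_H and T_C, so η_total = 1 − T_C/T_H = 1 − 293.15/733.00 = 0.6001.
W_total = η_total · Q_H = 0.6001 × 7800 = 4680 W.

Ẇ_total ≈ 4680 W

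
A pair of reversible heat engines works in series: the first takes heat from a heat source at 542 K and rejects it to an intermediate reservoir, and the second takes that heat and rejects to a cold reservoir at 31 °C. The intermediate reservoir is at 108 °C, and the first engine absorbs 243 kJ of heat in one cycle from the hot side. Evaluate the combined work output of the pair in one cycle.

T_C = 31 °C → 31 + 273.15 = 304.15 K.
Two reversible stages in series are equivalent to a single Carnot engine between T_H and T_C, so η_total = 1 − T_C/T_H = 1 − 304.15/542.00 = 0.4388.
W_total = η_total · Q_H = 0.4388 × 243 = 107 kJ.

W_total ≈ 107 kJ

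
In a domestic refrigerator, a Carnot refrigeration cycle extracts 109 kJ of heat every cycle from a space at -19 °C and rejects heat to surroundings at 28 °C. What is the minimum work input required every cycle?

W_in ≈ 20.2 kJ

T_H = 28 °C → 28 + 273.15 = 301.15 K.
T_C = -19 °C → -19 + 273.15 = 254.15 K.
COP_R = T_C/(T_H − T_C) = 254.15/47.00 = 5.4074.
W = Q_C/COP_R = 109/5.4074 = 20.2 kJ.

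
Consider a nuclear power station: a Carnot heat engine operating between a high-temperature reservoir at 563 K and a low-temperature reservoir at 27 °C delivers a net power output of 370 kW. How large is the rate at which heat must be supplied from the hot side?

T_C = 27 °C → 27 + 273.15 = 300.15 K.
Carnot efficiency: η = 1 − T_C/T_H = 1 − 300.15/563.00 = 0.4669.
Q_H = W/η = 370/0.4669 = 793 kW.

Q̇_H ≈ 793 kW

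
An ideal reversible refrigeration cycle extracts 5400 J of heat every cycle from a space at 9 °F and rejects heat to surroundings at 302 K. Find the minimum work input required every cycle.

W_in ≈ 863.3 J

T_C = 9 °F → (9 − 32) × 5/9 = -12.78 °C = 260.37 K.
Carnot COP: COP_R = T_C/(T_H − T_C) = 260.37/41.63 = 6.2548.
W = Q_C/COP_R = 5400/6.2548 = 863.3 J.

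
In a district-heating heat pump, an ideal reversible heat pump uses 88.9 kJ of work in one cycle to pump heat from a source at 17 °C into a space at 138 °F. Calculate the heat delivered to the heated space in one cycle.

T_H = 138 °F → (138 − 32) × 5/9 = 58.89 °C = 332.04 K.
T_C = 17 °C → 17 + 273.15 = 290.15 K.
For a reversible heat pump, COP_HP = T_H/(T_H − T_C) = 332.04/41.89 = 7.9267.
Q_H = COP_HP · W = 7.9267 × 88.9 = 704.7 kJ.

Q_H ≈ 704.7 kJ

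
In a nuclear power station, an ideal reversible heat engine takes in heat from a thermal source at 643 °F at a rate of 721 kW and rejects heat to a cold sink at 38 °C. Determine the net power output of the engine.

T_H = 643 °F → (643 − 32) × 5/9 = 339.44 °C = 612.59 K.
T_C = 38 °C → 38 + 273.15 = 311.15 K.
Carnot efficiency: η = 1 − T_C/T_H = 1 − 311.15/612.59 = 0.4921.
W = η·Q_H = 0.4921 × 721 = 355 kW.

Ẇ ≈ 355 kW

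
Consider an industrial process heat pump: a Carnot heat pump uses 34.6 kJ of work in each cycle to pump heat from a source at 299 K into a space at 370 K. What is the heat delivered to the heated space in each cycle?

COP_HP = T_H/(T_H − T_C) = 370.00/71.00 = 5.2113.
Q_H = COP_HP · W = 5.2113 × 34.6 = 180 kJ.

Q_H ≈ 180 kJ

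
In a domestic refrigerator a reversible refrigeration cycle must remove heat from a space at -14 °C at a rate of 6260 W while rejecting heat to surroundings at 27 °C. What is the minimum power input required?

Ẇ_in ≈ 990 W

T_H = 27 °C → 27 + 273.15 = 300.15 K.
T_C = -14 °C → -14 + 273.15 = 259.15 K.
The reversible coefficient of performance is COP_R = T_C/(T_H − T_C) = 259.15/41.00 = 6.3207.
W = Q_C/COP_R = 6260/6.3207 = 990 W.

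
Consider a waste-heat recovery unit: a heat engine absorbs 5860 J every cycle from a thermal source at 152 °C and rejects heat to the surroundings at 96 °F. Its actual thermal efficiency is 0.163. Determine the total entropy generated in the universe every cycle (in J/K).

T_H = 152 °C → 152 + 273.15 = 425.15 K.
T_C = 96 °F → (96 − 32) × 5/9 = 35.56 °C = 308.71 K.
W = η·Q_H = 0.163 × 5860 = 955.2 J, so Q_C = Q_H − W = 4905 J.
Entropy balance on the reservoirs: −Q_H/T_H = -13.78 J/K, +Q_C/T_C = 15.89 J/K.
ΔS_univ = −Q_H/T_H + Q_C/T_C = 2.105 J/K (> 0, since η = 0.163 < η_Carnot = 0.274).

ΔS_univ ≈ 2.105 J/K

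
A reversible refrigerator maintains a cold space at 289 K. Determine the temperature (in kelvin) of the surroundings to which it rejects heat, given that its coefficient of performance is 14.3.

COP_R = T_C/(T_H − T_C) ⇒ T_H = T_C·(1 + 1/COP_R) = 289.00 × (1 + 1/14.3) = 309.2 K.

T_H ≈ 309.2 K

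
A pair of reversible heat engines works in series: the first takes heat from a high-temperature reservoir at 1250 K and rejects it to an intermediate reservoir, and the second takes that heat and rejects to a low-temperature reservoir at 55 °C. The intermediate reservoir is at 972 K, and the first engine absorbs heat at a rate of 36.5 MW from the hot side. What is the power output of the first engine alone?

T_C = 55 °C → 55 + 273.15 = 328.15 K.
First-stage efficiency η₁ = 1 − T_m/T_H = 1 − 972.00/1250.00 = 0.2224.
W₁ = η₁·Q_H = 0.2224 × 36.5 = 8.12 MW.

Ẇ₁ ≈ 8.12 MW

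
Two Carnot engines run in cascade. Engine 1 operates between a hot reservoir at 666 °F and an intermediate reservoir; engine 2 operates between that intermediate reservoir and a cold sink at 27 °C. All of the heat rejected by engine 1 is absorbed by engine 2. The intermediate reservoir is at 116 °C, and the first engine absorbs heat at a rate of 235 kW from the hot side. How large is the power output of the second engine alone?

T_H = 666 °F → (666 − 32) × 5/9 = 352.22 °C = 625.37 K.
T_C = 27 °C → 27 + 273.15 = 300.15 K.
T_m = 116 °C → 116 + 273.15 = 389.15 K.
Heat entering the second stage: Q_m = Q_H·(T_m/T_H) = 235 × 389.15/625.37 = 146 kW.
Second-stage efficiency η₂ = 1 − T_C/T_m = 1 − 300.15/389.15 = 0.2287, so W₂ = η₂·Q_m = 33.4 kW.

Ẇ₂ ≈ 33.4 kW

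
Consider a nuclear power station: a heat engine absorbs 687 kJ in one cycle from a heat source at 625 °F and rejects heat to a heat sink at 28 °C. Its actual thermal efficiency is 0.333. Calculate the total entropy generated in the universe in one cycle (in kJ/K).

T_H = 625 °F → (625 − 32) × 5/9 = 329.44 °C = 602.59 K.
T_C = 28 °C → 28 + 273.15 = 301.15 K.
W = η·Q_H = 0.333 × 687 = 228.8 kJ, so Q_C = Q_H − W = 458.2 kJ.
The hot reservoir loses entropy Q_H/T_H = 687/602.59 = 1.140 kJ/K; the cold reservoir gains Q_C/T_C = 458.2/301.15 = 1.522 kJ/K.
ΔS_univ = −Q_H/T_H + Q_C/T_C = 0.382 kJ/K (> 0, since η = 0.333 < η_Carnot = 0.500).

ΔS_univ ≈ 0.382 kJ/K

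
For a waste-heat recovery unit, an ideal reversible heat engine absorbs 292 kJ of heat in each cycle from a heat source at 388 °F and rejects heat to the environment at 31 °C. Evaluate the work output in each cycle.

T_H = 388 °F → (388 − 32) × 5/9 = 197.78 °C = 470.93 K.
T_C = 31 °C → 31 + 273.15 = 304.15 K.
Carnot efficiency: η = 1 − T_C/T_H = 1 − 304.15/470.93 = 0.3541.
W = η·Q_H = 0.3541 × 292 = 103 kJ.

W ≈ 103 kJ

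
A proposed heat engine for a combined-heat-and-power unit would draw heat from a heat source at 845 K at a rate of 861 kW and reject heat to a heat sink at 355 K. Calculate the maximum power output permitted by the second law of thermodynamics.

Ẇ_max ≈ 499.3 kW

The second-law ceiling is the Carnot efficiency, η_max = 1 − T_C/T_H = 1 − 355.00/845.00 = 0.5799.
W_max = η_max · Q_H = 0.5799 × 861 = 499.3 kW.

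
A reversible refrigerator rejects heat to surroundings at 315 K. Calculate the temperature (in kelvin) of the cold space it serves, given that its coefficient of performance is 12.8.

T_C ≈ 292 K

COP_R = T_C/(T_H − T_C) ⇒ T_C = T_H·COP_R/(1 + COP_R) = 315.00 × 12.8/(1 + 12.8) = 292 K.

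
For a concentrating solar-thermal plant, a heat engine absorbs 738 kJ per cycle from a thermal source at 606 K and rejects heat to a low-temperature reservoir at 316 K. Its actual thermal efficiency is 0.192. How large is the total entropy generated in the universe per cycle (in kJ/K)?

ΔS_univ ≈ 0.669 kJ/K

W = η·Q_H = 0.192 × 738 = 141.7 kJ, so Q_C = Q_H − W = 596.3 kJ.
Reservoir entropy changes: ΔS_H = −Q_H/T_H = −738/606.00 = -1.218 kJ/K and ΔS_C = +Q_C/T_C = 596.3/316.00 = 1.887 kJ/K.
ΔS_univ = −Q_H/T_H + Q_C/T_C = 0.669 kJ/K (> 0, since η = 0.192 < η_Carnot = 0.479).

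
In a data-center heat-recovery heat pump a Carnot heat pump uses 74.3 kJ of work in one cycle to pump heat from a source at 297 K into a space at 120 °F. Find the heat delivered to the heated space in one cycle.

Q_H ≈ 955.6 kJ

T_H = 120 °F → (120 − 32) × 5/9 = 48.89 °C = 322.04 K.
COP_HP = T_H/(T_H − T_C) = 322.04/25.04 = 12.8615.
Q_H = COP_HP · W = 12.8615 × 74.3 = 955.6 kJ.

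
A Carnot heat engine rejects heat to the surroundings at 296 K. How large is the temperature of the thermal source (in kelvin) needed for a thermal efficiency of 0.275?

T_H ≈ 408.3 K

From η = 1 − T_C/T_H, solving for T_H gives T_H = T_C/(1 − η) = 296.00/(1 − 0.275) = 408.3 K.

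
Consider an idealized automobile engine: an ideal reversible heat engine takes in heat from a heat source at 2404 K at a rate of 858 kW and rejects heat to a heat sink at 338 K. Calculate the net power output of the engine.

η_rev = 1 − T_C/T_H = 1 − 338.00/2404.00 = 0.8594.
W = η·Q_H = 0.8594 × 858 = 737.4 kW.

Ẇ ≈ 737.4 kW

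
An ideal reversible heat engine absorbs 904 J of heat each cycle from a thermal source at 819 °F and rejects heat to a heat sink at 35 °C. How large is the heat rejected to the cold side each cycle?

Q_C ≈ 392 J

T_H = 819 °F → (819 − 32) × 5/9 = 437.22 °C = 710.37 K.
T_C = 35 °C → 35 + 273.15 = 308.15 K.
Since the cycle is reversible, η = 1 − T_C/T_H = 1 − 308.15/710.37 = 0.5662.
For a reversible cycle Q_C/Q_H = T_C/T_H, so Q_C = 904 × 308.15/710.37 = 392 J.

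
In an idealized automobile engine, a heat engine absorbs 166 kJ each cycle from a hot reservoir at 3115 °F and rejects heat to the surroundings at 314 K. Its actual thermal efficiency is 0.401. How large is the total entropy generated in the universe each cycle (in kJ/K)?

ΔS_univ ≈ 0.233 kJ/K

T_H = 3115 °F → (3115 − 32) × 5/9 = 1712.78 °C = 1985.93 K.
W = η·Q_H = 0.401 × 166 = 66.57 kJ, so Q_C = Q_H − W = 99.43 kJ.
Entropy balance on the reservoirs: −Q_H/T_H = -0.08359 kJ/K, +Q_C/T_C = 0.3167 kJ/K.
ΔS_univ = −Q_H/T_H + Q_C/T_C = 0.233 kJ/K (> 0, since η = 0.401 < η_Carnot = 0.842).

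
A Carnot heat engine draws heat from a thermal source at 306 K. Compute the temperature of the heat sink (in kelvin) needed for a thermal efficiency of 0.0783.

T_C ≈ 282 K

From η = 1 − T_C/T_H, T_C = T_H·(1 − η) = 306.00 × (1 − 0.0783) = 282 K.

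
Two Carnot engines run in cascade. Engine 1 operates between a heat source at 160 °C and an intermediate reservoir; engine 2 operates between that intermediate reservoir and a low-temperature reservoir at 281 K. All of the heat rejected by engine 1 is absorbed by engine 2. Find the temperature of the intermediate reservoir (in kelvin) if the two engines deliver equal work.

T_m ≈ 357 K

T_H = 160 °C → 160 + 273.15 = 433.15 K.
For reversible stages Q_m = Q_H·(T_m/T_H). Setting W₁ = Q_H(1 − T_m/T_H) equal to W₂ = Q_m(1 − T_C/T_m) = Q_H·(T_m − T_C)/T_H gives T_H − T_m = T_m − T_C, so T_m = (T_H + T_C)/2 = (433.15 + 281.00)/2 = 357 K.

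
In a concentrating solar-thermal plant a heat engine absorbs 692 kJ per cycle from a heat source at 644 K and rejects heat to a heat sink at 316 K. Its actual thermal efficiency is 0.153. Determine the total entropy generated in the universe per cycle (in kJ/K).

ΔS_univ ≈ 0.780 kJ/K

W = η·Q_H = 0.153 × 692 = 105.9 kJ, so Q_C = Q_H − W = 586.1 kJ.
Entropy balance on the reservoirs: −Q_H/T_H = -1.075 kJ/K, +Q_C/T_C = 1.855 kJ/K.
ΔS_univ = −Q_H/T_H + Q_C/T_C = 0.780 kJ/K (> 0, since η = 0.153 < η_Carnot = 0.509).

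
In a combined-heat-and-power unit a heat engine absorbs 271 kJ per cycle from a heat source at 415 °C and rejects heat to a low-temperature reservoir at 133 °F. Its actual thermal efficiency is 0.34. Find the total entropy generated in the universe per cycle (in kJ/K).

T_H = 415 °C → 415 + 273.15 = 688.15 K.
T_C = 133 °F → (133 − 32) × 5/9 = 56.11 °C = 329.26 K.
W = η·Q_H = 0.34 × 271 = 92.14 kJ, so Q_C = Q_H − W = 178.9 kJ.
The hot reservoir loses entropy Q_H/T_H = 271/688.15 = 0.3938 kJ/K; the cold reservoir gains Q_C/T_C = 178.9/329.26 = 0.5432 kJ/K.
ΔS_univ = −Q_H/T_H + Q_C/T_C = 0.149 kJ/K (> 0, since η = 0.34 < η_Carnot = 0.522).

ΔS_univ ≈ 0.149 kJ/K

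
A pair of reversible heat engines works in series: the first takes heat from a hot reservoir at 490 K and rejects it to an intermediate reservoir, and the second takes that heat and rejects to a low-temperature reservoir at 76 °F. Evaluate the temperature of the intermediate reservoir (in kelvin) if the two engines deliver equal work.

T_C = 76 °F → (76 − 32) × 5/9 = 24.44 °C = 297.59 K.
For reversible stages Q_m = Q_H·(T_m/T_H). Setting W₁ = Q_H(1 − T_m/T_H) equal to W₂ = Q_m(1 − T_C/T_m) = Q_H·(T_m − T_C)/T_H gives T_H − T_m = T_m − T_C, so T_m = (T_H + T_C)/2 = (490.00 + 297.59)/2 = 394 K.

T_m ≈ 394 K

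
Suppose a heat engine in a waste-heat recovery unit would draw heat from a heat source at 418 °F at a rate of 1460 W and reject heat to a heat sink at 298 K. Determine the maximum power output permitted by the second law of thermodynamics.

T_H = 418 °F → (418 − 32) × 5/9 = 214.44 °C = 487.59 K.
No engine can exceed the Carnot limit: η_max = 1 − T_C/T_H = 1 − 298.00/487.59 = 0.3888.
W_max = η_max · Q_H = 0.3888 × 1460 = 568 W.

Ẇ_max ≈ 568 W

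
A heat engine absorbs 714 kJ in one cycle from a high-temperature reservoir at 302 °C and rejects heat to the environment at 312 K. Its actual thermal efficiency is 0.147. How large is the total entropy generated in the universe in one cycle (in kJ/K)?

ΔS_univ ≈ 0.7106 kJ/K

T_H = 302 °C → 302 + 273.15 = 575.15 K.
W = η·Q_H = 0.147 × 714 = 105.0 kJ, so Q_C = Q_H − W = 609.0 kJ.
Reservoir entropy changes: ΔS_H = −Q_H/T_H = −714/575.15 = -1.241 kJ/K and ΔS_C = +Q_C/T_C = 609.0/312.00 = 1.952 kJ/K.
ΔS_univ = −Q_H/T_H + Q_C/T_C = 0.7106 kJ/K (> 0, since η = 0.147 < η_Carnot = 0.458).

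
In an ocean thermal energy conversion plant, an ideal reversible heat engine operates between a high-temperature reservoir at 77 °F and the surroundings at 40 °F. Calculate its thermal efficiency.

η ≈ 0.0689

T_H = 77 °F → (77 − 32) × 5/9 = 25.00 °C = 298.15 K.
T_C = 40 °F → (40 − 32) × 5/9 = 4.44 °C = 277.59 K.
Carnot efficiency: η = 1 − T_C/T_H = 1 − 277.59/298.15 = 0.0689.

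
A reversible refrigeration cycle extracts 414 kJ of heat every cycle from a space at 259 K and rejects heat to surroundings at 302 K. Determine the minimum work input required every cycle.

The reversible coefficient of performance is COP_R = T_C/(T_H − T_C) = 259.00/43.00 = 6.0233.
W = Q_C/COP_R = 414/6.0233 = 68.7 kJ.

W_in ≈ 68.7 kJ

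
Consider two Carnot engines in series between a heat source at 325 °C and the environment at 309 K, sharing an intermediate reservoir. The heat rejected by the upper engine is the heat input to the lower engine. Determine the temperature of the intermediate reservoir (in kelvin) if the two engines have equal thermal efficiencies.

T_H = 325 °C → 325 + 273.15 = 598.15 K.
Equal efficiencies require 1 − T_m/T_H = 1 − T_C/T_m, i.e. T_m/T_H = T_C/T_m, so T_m = √(T_H·T_C) = √(598.15 × 309.00) = 430 K.

T_m ≈ 430 K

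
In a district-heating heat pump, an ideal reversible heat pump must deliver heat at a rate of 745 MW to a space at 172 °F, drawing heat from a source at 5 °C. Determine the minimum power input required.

T_H = 172 °F → (172 − 32) × 5/9 = 77.78 °C = 350.93 K.
T_C = 5 °C → 5 + 273.15 = 278.15 K.
The Carnot heat-pump COP is COP_HP = T_H/(T_H − T_C) = 350.93/72.78 = 4.8219.
W = Q_H/COP_HP = 745/4.8219 = 155 MW.

Ẇ_in ≈ 155 MW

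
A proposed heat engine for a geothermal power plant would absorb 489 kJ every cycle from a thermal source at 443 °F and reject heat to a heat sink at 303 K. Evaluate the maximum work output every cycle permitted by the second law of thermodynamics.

T_H = 443 °F → (443 − 32) × 5/9 = 228.33 °C = 501.48 K.
The second-law ceiling is the Carnot efficiency, η_max = 1 − T_C/T_H = 1 − 303.00/501.48 = 0.3958.
W_max = η_max · Q_H = 0.3958 × 489 = 193.5 kJ.

W_max ≈ 193.5 kJ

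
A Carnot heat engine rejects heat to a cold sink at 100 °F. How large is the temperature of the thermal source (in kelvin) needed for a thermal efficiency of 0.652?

T_C = 100 °F → (100 − 32) × 5/9 = 37.78 °C = 310.93 K.
From η = 1 − T_C/T_H, solving for T_H gives T_H = T_C/(1 − η) = 310.93/(1 − 0.652) = 893 K.

T_H ≈ 893 K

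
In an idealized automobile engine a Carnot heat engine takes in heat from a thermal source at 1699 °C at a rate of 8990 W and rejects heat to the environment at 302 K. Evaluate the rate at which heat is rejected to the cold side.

Q̇_C ≈ 1380 W

T_H = 1699 °C → 1699 + 273.15 = 1972.15 K.
For a reversible engine, η = 1 − T_C/T_H = 1 − 302.00/1972.15 = 0.8469.
For a reversible cycle Q_C/Q_H = T_C/T_H, so Q_C = 8990 × 302.00/1972.15 = 1380 W.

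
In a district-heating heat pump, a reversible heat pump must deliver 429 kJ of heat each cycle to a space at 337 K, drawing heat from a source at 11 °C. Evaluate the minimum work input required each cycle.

T_C = 11 °C → 11 + 273.15 = 284.15 K.
COP_HP = T_H/(T_H − T_C) = 337.00/52.85 = 6.3765.
W = Q_H/COP_HP = 429/6.3765 = 67.3 kJ.

W_in ≈ 67.3 kJ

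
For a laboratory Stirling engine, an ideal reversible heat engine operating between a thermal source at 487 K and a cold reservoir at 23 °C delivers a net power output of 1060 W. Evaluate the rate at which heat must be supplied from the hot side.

Q̇_H ≈ 2700 W

T_C = 23 °C → 23 + 273.15 = 296.15 K.
Carnot efficiency: η = 1 − T_C/T_H = 1 − 296.15/487.00 = 0.3919.
Q_H = W/η = 1060/0.3919 = 2700 W.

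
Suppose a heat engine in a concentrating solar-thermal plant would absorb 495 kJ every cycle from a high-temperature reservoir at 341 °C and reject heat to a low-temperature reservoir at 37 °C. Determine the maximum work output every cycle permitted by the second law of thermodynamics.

W_max ≈ 245.0 kJ

T_H = 341 °C → 341 + 273.15 = 614.15 K.
T_C = 37 °C → 37 + 273.15 = 310.15 K.
By the Carnot theorem, η_max = 1 − T_C/T_H = 1 − 310.15/614.15 = 0.4950.
W_max = η_max · Q_H = 0.4950 × 495 = 245.0 kJ.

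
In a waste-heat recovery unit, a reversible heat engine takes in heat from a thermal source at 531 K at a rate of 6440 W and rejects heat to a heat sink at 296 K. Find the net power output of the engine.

For a reversible engine, η = 1 − T_C/T_H = 1 − 296.00/531.00 = 0.4426.
W = η·Q_H = 0.4426 × 6440 = 2850 W.

Ẇ ≈ 2850 W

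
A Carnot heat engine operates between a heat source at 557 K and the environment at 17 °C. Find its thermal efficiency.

T_C = 17 °C → 17 + 273.15 = 290.15 K.
For a reversible engine, η = 1 − T_C/T_H = 1 − 290.15/557.00 = 0.479.

η ≈ 0.479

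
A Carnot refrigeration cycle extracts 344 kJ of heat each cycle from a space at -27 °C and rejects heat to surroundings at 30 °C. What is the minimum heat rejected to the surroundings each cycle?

T_H = 30 °C → 30 + 273.15 = 303.15 K.
T_C = -27 °C → -27 + 273.15 = 246.15 K.
For a reversible cycle Q_H/Q_C = T_H/T_C, so Q_H = Q_C·T_H/T_C = 344 × 303.15/246.15 = 424 kJ.

Q_H ≈ 424 kJ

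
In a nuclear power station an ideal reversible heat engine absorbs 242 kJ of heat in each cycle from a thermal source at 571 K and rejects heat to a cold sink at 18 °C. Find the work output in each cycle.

W ≈ 118.6 kJ

T_C = 18 °C → 18 + 273.15 = 291.15 K.
Carnot efficiency: η = 1 − T_C/T_H = 1 − 291.15/571.00 = 0.4901.
W = η·Q_H = 0.4901 × 242 = 118.6 kJ.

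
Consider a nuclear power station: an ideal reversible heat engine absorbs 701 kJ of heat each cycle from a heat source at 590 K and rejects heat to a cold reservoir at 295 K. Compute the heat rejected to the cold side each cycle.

Q_C ≈ 350 kJ

The Carnot efficiency is η = 1 − T_C/T_H = 1 − 295.00/590.00 = 0.5000.
For a reversible cycle Q_C/Q_H = T_C/T_H, so Q_C = 701 × 295.00/590.00 = 350 kJ.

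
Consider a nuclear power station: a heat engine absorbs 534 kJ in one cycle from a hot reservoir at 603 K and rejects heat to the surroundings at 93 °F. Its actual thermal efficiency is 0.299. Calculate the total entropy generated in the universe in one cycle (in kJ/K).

ΔS_univ ≈ 0.334 kJ/K

T_C = 93 °F → (93 − 32) × 5/9 = 33.89 °C = 307.04 K.
W = η·Q_H = 0.299 × 534 = 159.7 kJ, so Q_C = Q_H − W = 374.3 kJ.
The hot reservoir loses entropy Q_H/T_H = 534/603.00 = 0.8856 kJ/K; the cold reservoir gains Q_C/T_C = 374.3/307.04 = 1.219 kJ/K.
ΔS_univ = −Q_H/T_H + Q_C/T_C = 0.334 kJ/K (> 0, since η = 0.299 < η_Carnot = 0.491).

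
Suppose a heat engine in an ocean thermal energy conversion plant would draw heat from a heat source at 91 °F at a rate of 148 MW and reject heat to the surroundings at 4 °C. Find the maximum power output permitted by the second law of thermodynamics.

T_H = 91 °F → (91 − 32) × 5/9 = 32.78 °C = 305.93 K.
T_C = 4 °C → 4 + 273.15 = 277.15 K.
No engine can exceed the Carnot limit: η_max = 1 − T_C/T_H = 1 − 277.15/305.93 = 0.0941.
W_max = η_max · Q_H = 0.0941 × 148 = 13.92 MW.

Ẇ_max ≈ 13.92 MW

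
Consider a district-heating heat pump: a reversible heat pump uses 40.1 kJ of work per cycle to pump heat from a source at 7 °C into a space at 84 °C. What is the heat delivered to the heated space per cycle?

T_H = 84 °C → 84 + 273.15 = 357.15 K.
T_C = 7 °C → 7 + 273.15 = 280.15 K.
For a reversible heat pump, COP_HP = T_H/(T_H − T_C) = 357.15/77.00 = 4.6383.
Q_H = COP_HP · W = 4.6383 × 40.1 = 186 kJ.

Q_H ≈ 186 kJ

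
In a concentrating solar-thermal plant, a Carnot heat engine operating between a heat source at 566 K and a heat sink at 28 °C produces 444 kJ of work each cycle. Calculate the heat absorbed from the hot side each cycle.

T_C = 28 °C → 28 + 273.15 = 301.15 K.
For a reversible engine, η = 1 − T_C/T_H = 1 − 301.15/566.00 = 0.4679.
Q_H = W/η = 444/0.4679 = 949 kJ.

Q_H ≈ 949 kJ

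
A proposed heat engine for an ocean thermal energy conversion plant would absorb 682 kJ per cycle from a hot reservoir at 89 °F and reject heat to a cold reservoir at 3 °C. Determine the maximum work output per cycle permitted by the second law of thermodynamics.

T_H = 89 °F → (89 − 32) × 5/9 = 31.67 °C = 304.82 K.
T_C = 3 °C → 3 + 273.15 = 276.15 K.
No engine can exceed the Carnot limit: η_max = 1 − T_C/T_H = 1 − 276.15/304.82 = 0.0940.
W_max = η_max · Q_H = 0.0940 × 682 = 64.1 kJ.

W_max ≈ 64.1 kJ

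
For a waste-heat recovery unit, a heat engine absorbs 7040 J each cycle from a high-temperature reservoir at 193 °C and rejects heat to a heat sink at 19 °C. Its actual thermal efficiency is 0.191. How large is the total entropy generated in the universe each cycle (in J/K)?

T_H = 193 °C → 193 + 273.15 = 466.15 K.
T_C = 19 °C → 19 + 273.15 = 292.15 K.
W = η·Q_H = 0.191 × 7040 = 1345 J, so Q_C = Q_H − W = 5695 J.
Reservoir entropy changes: ΔS_H = −Q_H/T_H = −7040/466.15 = -15.10 J/K and ΔS_C = +Q_C/T_C = 5695/292.15 = 19.49 J/K.
ΔS_univ = −Q_H/T_H + Q_C/T_C = 4.39 J/K (> 0, since η = 0.191 < η_Carnot = 0.373).

ΔS_univ ≈ 4.39 J/K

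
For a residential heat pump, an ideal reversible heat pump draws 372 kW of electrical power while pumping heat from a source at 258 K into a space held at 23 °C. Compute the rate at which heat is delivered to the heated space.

T_H = 23 °C → 23 + 273.15 = 296.15 K.
COP_HP = T_H/(T_H − T_C) = 296.15/38.15 = 7.7628.
Q_H = COP_HP · W = 7.7628 × 372 = 2890 kW.

Q̇_H ≈ 2890 kW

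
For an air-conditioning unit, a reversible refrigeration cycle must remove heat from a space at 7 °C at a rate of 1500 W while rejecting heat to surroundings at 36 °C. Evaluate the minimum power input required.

T_H = 36 °C → 36 + 273.15 = 309.15 K.
T_C = 7 °C → 7 + 273.15 = 280.15 K.
For a reversible refrigerator, COP_R = T_C/(T_H − T_C) = 280.15/29.00 = 9.6603.
W = Q_C/COP_R = 1500/9.6603 = 155 W.

Ẇ_in ≈ 155 W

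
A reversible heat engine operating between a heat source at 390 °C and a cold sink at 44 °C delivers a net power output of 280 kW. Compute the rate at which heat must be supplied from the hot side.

T_H = 390 °C → 390 + 273.15 = 663.15 K.
T_C = 44 °C → 44 + 273.15 = 317.15 K.
For a reversible engine, η = 1 − T_C/T_H = 1 − 317.15/663.15 = 0.5218.
Q_H = W/η = 280/0.5218 = 537 kW.

Q̇_H ≈ 537 kW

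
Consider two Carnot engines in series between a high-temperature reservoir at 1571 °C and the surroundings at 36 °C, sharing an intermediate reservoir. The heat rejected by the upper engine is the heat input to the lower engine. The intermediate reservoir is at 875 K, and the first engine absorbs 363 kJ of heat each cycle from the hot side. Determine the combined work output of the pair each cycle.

W_total ≈ 302 kJ

T_H = 1571 °C → 1571 + 273.15 = 1844.15 K.
T_C = 36 °C → 36 + 273.15 = 309.15 K.
Two reversible stages in series are equivalent to a single Carnot engine between T_H and T_C, so η_total = 1 − T_C/T_H = 1 − 309.15/1844.15 = 0.8324.
W_total = η_total · Q_H = 0.8324 × 363 = 302 kJ.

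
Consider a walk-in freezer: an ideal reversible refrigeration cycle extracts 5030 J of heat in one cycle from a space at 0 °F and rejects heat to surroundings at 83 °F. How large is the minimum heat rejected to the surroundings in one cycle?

T_H = 83 °F → (83 − 32) × 5/9 = 28.33 °C = 301.48 K.
T_C = 0 °F → (0 − 32) × 5/9 = -17.78 °C = 255.37 K.
For a reversible cycle Q_H/Q_C = T_H/T_C, so Q_H = Q_C·T_H/T_C = 5030 × 301.48/255.37 = 5940 J.

Q_H ≈ 5940 J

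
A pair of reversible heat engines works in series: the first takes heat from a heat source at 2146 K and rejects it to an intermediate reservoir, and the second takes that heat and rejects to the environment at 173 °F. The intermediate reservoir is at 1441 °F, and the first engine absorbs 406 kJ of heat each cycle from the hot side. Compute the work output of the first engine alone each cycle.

T_C = 173 °F → (173 − 32) × 5/9 = 78.33 °C = 351.48 K.
T_m = 1441 °F → (1441 − 32) × 5/9 = 782.78 °C = 1055.93 K.
First-stage efficiency η₁ = 1 − T_m/T_H = 1 − 1055.93/2146.00 = 0.5080.
W₁ = η₁·Q_H = 0.5080 × 406 = 206 kJ.

W₁ ≈ 206 kJ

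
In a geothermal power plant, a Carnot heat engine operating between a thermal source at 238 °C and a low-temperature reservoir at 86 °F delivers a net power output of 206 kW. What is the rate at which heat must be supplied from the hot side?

Q̇_H ≈ 506.2 kW

T_H = 238 °C → 238 + 273.15 = 511.15 K.
T_C = 86 °F → (86 − 32) × 5/9 = 30.00 °C = 303.15 K.
η_rev = 1 − T_C/T_H = 1 − 303.15/511.15 = 0.4069.
Q_H = W/η = 206/0.4069 = 506.2 kW.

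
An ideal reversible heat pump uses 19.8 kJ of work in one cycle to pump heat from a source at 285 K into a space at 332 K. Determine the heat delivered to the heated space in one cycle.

Q_H ≈ 139.9 kJ

Reversible heating COP: COP_HP = T_H/(T_H − T_C) = 332.00/47.00 = 7.0638.
Q_H = COP_HP · W = 7.0638 × 19.8 = 139.9 kJ.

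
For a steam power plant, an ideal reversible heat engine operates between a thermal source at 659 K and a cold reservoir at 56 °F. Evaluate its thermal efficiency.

η ≈ 0.565

T_C = 56 °F → (56 − 32) × 5/9 = 13.33 °C = 286.48 K.
Since the cycle is reversible, η = 1 − T_C/T_H = 1 − 286.48/659.00 = 0.565.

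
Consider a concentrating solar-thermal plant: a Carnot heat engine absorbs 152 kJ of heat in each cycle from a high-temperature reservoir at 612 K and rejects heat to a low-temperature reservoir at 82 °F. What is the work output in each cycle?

W ≈ 77.3 kJ

T_C = 82 °F → (82 − 32) × 5/9 = 27.78 °C = 300.93 K.
η_rev = 1 − T_C/T_H = 1 − 300.93/612.00 = 0.5083.
W = η·Q_H = 0.5083 × 152 = 77.3 kJ.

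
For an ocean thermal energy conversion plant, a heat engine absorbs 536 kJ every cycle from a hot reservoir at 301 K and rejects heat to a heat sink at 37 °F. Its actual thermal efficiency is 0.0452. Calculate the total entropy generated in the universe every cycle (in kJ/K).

T_C = 37 °F → (37 − 32) × 5/9 = 2.78 °C = 275.93 K.
W = η·Q_H = 0.0452 × 536 = 24.23 kJ, so Q_C = Q_H − W = 511.8 kJ.
The hot reservoir loses entropy Q_H/T_H = 536/301.00 = 1.781 kJ/K; the cold reservoir gains Q_C/T_C = 511.8/275.93 = 1.855 kJ/K.
ΔS_univ = −Q_H/T_H + Q_C/T_C = 0.0740 kJ/K (> 0, since η = 0.0452 < η_Carnot = 0.083).

ΔS_univ ≈ 0.0740 kJ/K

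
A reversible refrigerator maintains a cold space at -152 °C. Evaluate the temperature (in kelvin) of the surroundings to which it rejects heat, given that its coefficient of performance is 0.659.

T_C = -152 °C → -152 + 273.15 = 121.15 K.
COP_R = T_C/(T_H − T_C) ⇒ T_H = T_C·(1 + 1/COP_R) = 121.15 × (1 + 1/0.659) = 305 K.

T_H ≈ 305 K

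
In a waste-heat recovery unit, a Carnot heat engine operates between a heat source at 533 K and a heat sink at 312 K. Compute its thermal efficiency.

η ≈ 0.415

Since the cycle is reversible, η = 1 − T_C/T_H = 1 − 312.00/533.00 = 0.415.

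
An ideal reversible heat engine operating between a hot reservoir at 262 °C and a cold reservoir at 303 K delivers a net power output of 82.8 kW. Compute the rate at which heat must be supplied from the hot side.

T_H = 262 °C → 262 + 273.15 = 535.15 K.
Since the cycle is reversible, η = 1 − T_C/T_H = 1 − 303.00/535.15 = 0.4338.
Q_H = W/η = 82.8/0.4338 = 191 kW.

Q̇_H ≈ 191 kW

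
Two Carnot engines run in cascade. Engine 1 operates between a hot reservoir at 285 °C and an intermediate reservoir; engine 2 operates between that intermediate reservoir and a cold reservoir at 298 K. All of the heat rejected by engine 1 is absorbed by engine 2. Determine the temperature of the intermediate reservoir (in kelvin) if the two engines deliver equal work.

T_m ≈ 428 K

T_H = 285 °C → 285 + 273.15 = 558.15 K.
For reversible stages Q_m = Q_H·(T_m/T_H). Setting W₁ = Q_H(1 − T_m/T_H) equal to W₂ = Q_m(1 − T_C/T_m) = Q_H·(T_m − T_C)/T_H gives T_H − T_m = T_m − T_C, so T_m = (T_H + T_C)/2 = (558.15 + 298.00)/2 = 428 K.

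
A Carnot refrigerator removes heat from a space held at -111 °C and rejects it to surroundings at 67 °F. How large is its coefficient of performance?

T_H = 67 °F → (67 − 32) × 5/9 = 19.44 °C = 292.59 K.
T_C = -111 °C → -111 + 273.15 = 162.15 K.
COP_R = T_C/(T_H − T_C) = 162.15/(292.59 − 162.15) = 1.24.

COP_R ≈ 1.24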